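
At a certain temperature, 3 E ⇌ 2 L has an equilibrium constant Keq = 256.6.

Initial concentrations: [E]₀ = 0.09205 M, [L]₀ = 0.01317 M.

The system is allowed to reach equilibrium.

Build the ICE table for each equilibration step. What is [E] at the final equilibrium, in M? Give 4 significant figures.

Q₀ = 0.2224 vs Keq = 256.6 ⇒ Q<K, forward
Step 1:
                    E           L
  init        0.09205     0.01317
  Δ          -0.06828     0.04552
  eq          0.02377     0.05869
  solve Keq expr → x = 0.02276; check Q = 256.6

[E]_eq = 0.02377 M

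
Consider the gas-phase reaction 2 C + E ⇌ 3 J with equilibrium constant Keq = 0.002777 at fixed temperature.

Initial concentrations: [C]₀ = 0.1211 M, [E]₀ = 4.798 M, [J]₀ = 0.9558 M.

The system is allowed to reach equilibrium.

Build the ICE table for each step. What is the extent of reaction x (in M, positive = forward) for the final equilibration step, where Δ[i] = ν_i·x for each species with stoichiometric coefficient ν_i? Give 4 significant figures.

Q₀ = 12.41 vs Keq = 0.002777 ⇒ Q>K, reverse
Step 1:
                  C         E         J
  I          0.1211     4.798    0.9558
  C          0.5179    0.2589   -0.7768
  E           0.639     5.057     0.179
  solve Keq expr → x = -0.2589; check Q = 0.002777

x = -0.2589 M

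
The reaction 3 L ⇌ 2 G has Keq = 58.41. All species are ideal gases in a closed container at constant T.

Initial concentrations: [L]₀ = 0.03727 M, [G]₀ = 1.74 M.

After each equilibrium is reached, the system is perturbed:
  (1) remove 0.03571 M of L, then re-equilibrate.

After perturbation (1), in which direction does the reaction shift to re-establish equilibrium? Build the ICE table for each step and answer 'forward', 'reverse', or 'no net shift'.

Direction: reverse

Q₀ = 5.8482e+04 vs Keq = 58.41 ⇒ Q>K, reverse
Step 1:
                   L          G
  init       0.03727       1.74
  Δ           0.3059    -0.2039
  eq          0.3431      1.536
  solve Keq expr → x = -0.102; check Q = 58.41
Then remove 0.03571 M of L.
Step 2:
                   L          G
  init        0.3074      1.536
  Δ          0.03248   -0.02165
  eq          0.3399      1.514
  solve Keq expr → x = -0.01083; check Q = 58.41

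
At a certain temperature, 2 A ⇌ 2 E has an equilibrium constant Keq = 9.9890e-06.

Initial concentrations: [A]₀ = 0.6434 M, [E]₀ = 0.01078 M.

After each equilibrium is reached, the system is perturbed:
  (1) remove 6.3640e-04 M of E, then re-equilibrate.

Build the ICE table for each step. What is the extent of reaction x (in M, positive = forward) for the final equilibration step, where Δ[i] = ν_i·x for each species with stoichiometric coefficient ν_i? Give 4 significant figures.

Q₀ = 2.8072e-04 vs Keq = 9.9890e-06 ⇒ Q>K, reverse
Step 1:
                  A         E
  I          0.6434   0.01078
  C        0.008719 -0.008719
  E          0.6521  0.002061
  solve Keq expr → x = -0.004359; check Q = 9.9890e-06
Then remove 6.3640e-04 M of E.
Step 2:
                  A         E
  I          0.6521  0.001425
  C       -6.3439e-04 6.3439e-04
  E          0.6515  0.002059
  solve Keq expr → x = 3.1720e-04; check Q = 9.9890e-06

x = 3.1720e-04 M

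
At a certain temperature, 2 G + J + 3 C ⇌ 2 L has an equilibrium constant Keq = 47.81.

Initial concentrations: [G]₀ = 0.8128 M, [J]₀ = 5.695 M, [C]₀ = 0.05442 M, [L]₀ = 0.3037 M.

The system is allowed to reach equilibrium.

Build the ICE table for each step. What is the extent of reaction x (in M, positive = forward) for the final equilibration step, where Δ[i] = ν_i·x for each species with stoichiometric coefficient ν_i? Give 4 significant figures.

Q₀ = 152.1 vs Keq = 47.81 ⇒ Q>K, reverse
Step 1:
                    G           J           C           L
  Initial      0.8128       5.695     0.05442      0.3037
  Change      0.01471    0.007354     0.02206    -0.01471
  Equil        0.8275       5.702     0.07648       0.289
  solve Keq expr → x = -0.007354; check Q = 47.81

x = -0.007354 M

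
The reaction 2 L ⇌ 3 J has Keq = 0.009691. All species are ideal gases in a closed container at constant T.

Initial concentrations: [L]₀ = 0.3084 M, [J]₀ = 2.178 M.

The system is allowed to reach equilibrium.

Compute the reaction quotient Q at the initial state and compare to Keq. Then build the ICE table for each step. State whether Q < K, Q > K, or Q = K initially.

Q₀ = 108.6 vs Keq = 0.009691 ⇒ Q>K, reverse
Step 1:
                   L          J
  init        0.3084      2.178
  Δ             1.26      -1.89
  eq           1.569     0.2878
  solve Keq expr → x = -0.6301; check Q = 0.009691

Q₀ = 108.6; Q > K (proceeds reverse)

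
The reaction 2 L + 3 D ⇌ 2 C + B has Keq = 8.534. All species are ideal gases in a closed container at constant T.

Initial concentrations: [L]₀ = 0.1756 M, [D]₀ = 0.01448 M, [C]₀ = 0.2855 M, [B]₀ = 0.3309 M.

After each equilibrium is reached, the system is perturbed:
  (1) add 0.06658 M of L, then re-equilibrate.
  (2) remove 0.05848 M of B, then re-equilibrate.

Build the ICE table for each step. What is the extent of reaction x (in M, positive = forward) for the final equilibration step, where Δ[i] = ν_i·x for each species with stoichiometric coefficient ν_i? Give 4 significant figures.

Q₀ = 2.8811e+05 vs Keq = 8.534 ⇒ Q>K, reverse
Step 1:
                  L         D         C         B
  init       0.1756   0.01448    0.2855    0.3309
  Δ           0.127    0.1904    -0.127  -0.06348
  eq         0.3026    0.2049    0.1585    0.2674
  solve Keq expr → x = -0.06348; check Q = 8.534
Then add 0.06658 M of L.
Step 2:
                  L         D         C         B
  init       0.3691    0.2049    0.1585    0.2674
  Δ       -0.009393  -0.01409  0.009393  0.004697
  eq         0.3597    0.1908    0.1679    0.2721
  solve Keq expr → x = 0.004697; check Q = 8.534
Then remove 0.05848 M of B.
Step 3:
                  L         D         C         B
  init       0.3597    0.1908    0.1679    0.2136
  Δ        -0.00553 -0.008295   0.00553  0.002765
  eq         0.3542    0.1825    0.1735    0.2164
  solve Keq expr → x = 0.002765; check Q = 8.534

x = 0.002765 M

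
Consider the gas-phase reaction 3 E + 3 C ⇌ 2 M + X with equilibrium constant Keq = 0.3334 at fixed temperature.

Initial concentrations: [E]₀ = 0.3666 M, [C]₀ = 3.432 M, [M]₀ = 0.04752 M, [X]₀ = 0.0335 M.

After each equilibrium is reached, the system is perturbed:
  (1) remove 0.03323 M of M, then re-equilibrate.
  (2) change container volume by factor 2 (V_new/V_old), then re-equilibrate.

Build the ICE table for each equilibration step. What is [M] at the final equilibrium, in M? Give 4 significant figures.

Q₀ = 3.7982e-05 vs Keq = 0.3334 ⇒ Q<K, forward
Step 1:
                   E          C          M          X
  I           0.3666      3.432    0.04752     0.0335
  C          -0.2794    -0.2794     0.1863    0.09314
  E          0.08718      3.153     0.2338     0.1266
  solve Keq expr → x = 0.09314; check Q = 0.3334
Then remove 0.03323 M of M.
Step 2:
                   E          C          M          X
  I          0.08718      3.153     0.2006     0.1266
  C        -0.006675  -0.006675    0.00445   0.002225
  E          0.08051      3.146      0.205     0.1289
  solve Keq expr → x = 0.002225; check Q = 0.3334
Then change container volume by factor 2 (V_new/V_old).
Step 3:
                   E          C          M          X
  I          0.04025      1.573     0.1025    0.06443
  C           0.0263     0.0263   -0.01753  -0.008766
  E          0.06655      1.599    0.08498    0.05567
  solve Keq expr → x = -0.008766; check Q = 0.3334

[M]_eq = 0.08498 M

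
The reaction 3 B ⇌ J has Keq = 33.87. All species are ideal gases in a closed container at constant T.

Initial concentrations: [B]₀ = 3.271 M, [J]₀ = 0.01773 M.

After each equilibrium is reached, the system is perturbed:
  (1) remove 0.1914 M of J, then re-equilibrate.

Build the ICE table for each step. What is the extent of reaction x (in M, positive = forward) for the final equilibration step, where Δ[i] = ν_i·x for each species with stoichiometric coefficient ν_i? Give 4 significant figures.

Q₀ = 5.0660e-04 vs Keq = 33.87 ⇒ Q<K, forward
Step 1:
                    B           J
  init          3.271     0.01773
  Δ            -2.961      0.9871
  eq           0.3096       1.005
  solve Keq expr → x = 0.9871; check Q = 33.87
Then remove 0.1914 M of J.
Step 2:
                    B           J
  init         0.3096      0.8135
  Δ          -0.02026    0.006753
  eq           0.2893      0.8202
  solve Keq expr → x = 0.006753; check Q = 33.87

x = 0.006753 M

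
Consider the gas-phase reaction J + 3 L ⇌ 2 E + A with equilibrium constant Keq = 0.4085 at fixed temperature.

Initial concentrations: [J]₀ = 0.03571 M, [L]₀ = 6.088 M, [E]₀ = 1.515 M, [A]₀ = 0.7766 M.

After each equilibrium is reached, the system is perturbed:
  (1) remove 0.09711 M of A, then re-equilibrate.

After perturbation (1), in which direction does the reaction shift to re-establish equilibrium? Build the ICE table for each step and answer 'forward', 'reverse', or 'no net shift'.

Direction: forward

Q₀ = 0.2212 vs Keq = 0.4085 ⇒ Q<K, forward
Step 1:
                   J          L          E          A
  I          0.03571      6.088      1.515     0.7766
  C         -0.01477   -0.04432    0.02955    0.01477
  E          0.02094      6.044      1.545     0.7914
  solve Keq expr → x = 0.01477; check Q = 0.4085
Then remove 0.09711 M of A.
Step 2:
                   J          L          E          A
  I          0.02094      6.044      1.545     0.6943
  C        -0.002331  -0.006994   0.004663   0.002331
  E           0.0186      6.037      1.549     0.6966
  solve Keq expr → x = 0.002331; check Q = 0.4085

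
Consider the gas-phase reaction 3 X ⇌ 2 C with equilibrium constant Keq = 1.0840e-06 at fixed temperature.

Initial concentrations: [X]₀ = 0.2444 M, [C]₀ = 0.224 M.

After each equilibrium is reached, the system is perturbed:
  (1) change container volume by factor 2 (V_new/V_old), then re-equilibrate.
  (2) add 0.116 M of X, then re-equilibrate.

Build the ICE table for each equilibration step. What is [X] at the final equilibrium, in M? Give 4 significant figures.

Q₀ = 3.437 vs Keq = 1.0840e-06 ⇒ Q>K, reverse
Step 1:
                   X          C
  I           0.2444      0.224
  C           0.3353    -0.2235
  E           0.5797 4.5955e-04
  solve Keq expr → x = -0.1118; check Q = 1.0840e-06
Then change container volume by factor 2 (V_new/V_old).
Step 2:
                   X          C
  I           0.2899 2.2977e-04
  C       1.0082e-04 -6.7215e-05
  E             0.29 1.6256e-04
  solve Keq expr → x = -3.3607e-05; check Q = 1.0840e-06
Then add 0.116 M of X.
Step 3:
                   X          C
  I            0.406 1.6256e-04
  C       -1.5987e-04 1.0658e-04
  E           0.4058 2.6914e-04
  solve Keq expr → x = 5.3290e-05; check Q = 1.0840e-06

[X]_eq = 0.4058 M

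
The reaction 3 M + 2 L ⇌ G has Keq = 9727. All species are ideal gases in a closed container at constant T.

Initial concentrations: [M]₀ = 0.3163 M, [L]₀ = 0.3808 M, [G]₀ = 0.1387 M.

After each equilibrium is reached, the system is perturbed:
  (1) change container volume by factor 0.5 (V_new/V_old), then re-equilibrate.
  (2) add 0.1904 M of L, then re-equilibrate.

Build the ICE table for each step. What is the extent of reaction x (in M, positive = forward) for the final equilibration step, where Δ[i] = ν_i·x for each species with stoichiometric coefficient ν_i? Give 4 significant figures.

Q₀ = 30.23 vs Keq = 9727 ⇒ Q<K, forward
Step 1:
                   M          L          G
  I           0.3163     0.3808     0.1387
  C          -0.2392    -0.1595    0.07973
  E           0.0771     0.2213     0.2184
  solve Keq expr → x = 0.07973; check Q = 9727
Then change container volume by factor 0.5 (V_new/V_old).
Step 2:
                   M          L          G
  I           0.1542     0.4427     0.4369
  C         -0.08568   -0.05712    0.02856
  E          0.06853     0.3856     0.4654
  solve Keq expr → x = 0.02856; check Q = 9727
Then add 0.1904 M of L.
Step 3:
                   M          L          G
  I          0.06853      0.576     0.4654
  C         -0.01527   -0.01018    0.00509
  E          0.05326     0.5658     0.4705
  solve Keq expr → x = 0.00509; check Q = 9727

x = 0.00509 M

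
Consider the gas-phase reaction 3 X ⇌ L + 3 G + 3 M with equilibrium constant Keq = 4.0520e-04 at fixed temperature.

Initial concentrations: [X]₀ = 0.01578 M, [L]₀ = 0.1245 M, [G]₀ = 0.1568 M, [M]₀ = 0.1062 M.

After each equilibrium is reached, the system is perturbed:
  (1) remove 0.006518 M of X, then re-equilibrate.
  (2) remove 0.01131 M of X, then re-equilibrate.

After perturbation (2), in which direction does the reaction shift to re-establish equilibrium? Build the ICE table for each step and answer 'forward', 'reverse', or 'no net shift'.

Q₀ = 0.1463 vs Keq = 4.0520e-04 ⇒ Q>K, reverse
Step 1:
                    X           L           G           M
  I           0.01578      0.1245      0.1568      0.1062
  C           0.03755    -0.01252    -0.03755    -0.03755
  E           0.05333       0.112      0.1193     0.06865
  solve Keq expr → x = -0.01252; check Q = 4.0520e-04
Then remove 0.006518 M of X.
Step 2:
                    X           L           G           M
  I           0.04681       0.112      0.1193     0.06865
  C          0.002891 -9.6361e-04   -0.002891   -0.002891
  E            0.0497       0.111      0.1164     0.06576
  solve Keq expr → x = -9.6361e-04; check Q = 4.0520e-04
Then remove 0.01131 M of X.
Step 3:
                    X           L           G           M
  I           0.03839       0.111      0.1164     0.06576
  C          0.005156   -0.001719   -0.005156   -0.005156
  E           0.04355      0.1093      0.1112     0.06061
  solve Keq expr → x = -0.001719; check Q = 4.0520e-04

Direction: reverse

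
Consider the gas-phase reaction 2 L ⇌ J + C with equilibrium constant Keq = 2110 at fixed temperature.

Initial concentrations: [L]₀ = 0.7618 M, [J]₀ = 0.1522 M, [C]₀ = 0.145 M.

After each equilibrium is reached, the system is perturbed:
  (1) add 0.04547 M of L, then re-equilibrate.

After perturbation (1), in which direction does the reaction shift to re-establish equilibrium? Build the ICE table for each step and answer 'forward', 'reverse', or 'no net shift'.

Q₀ = 0.03803 vs Keq = 2110 ⇒ Q<K, forward
Step 1:
                    L           J           C
  Initial      0.7618      0.1522       0.145
  Change      -0.7504      0.3752      0.3752
  Equil        0.0114      0.5274      0.5202
  solve Keq expr → x = 0.3752; check Q = 2110
Then add 0.04547 M of L.
Step 2:
                    L           J           C
  Initial     0.05687      0.5274      0.5202
  Change     -0.04498     0.02249     0.02249
  Equil       0.01189      0.5499      0.5427
  solve Keq expr → x = 0.02249; check Q = 2110

Direction: forward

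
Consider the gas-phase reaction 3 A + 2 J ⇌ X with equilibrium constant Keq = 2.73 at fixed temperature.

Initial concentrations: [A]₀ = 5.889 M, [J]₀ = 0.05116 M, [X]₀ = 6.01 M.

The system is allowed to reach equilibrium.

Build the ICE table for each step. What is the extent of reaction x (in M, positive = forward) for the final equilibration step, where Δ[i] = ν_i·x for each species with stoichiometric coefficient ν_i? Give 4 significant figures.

Q₀ = 11.24 vs Keq = 2.73 ⇒ Q>K, reverse
Step 1:
                  A         J         X
  I           5.889   0.05116      6.01
  C         0.07572   0.05048  -0.02524
  E           5.965    0.1016     5.985
  solve Keq expr → x = -0.02524; check Q = 2.73

x = -0.02524 M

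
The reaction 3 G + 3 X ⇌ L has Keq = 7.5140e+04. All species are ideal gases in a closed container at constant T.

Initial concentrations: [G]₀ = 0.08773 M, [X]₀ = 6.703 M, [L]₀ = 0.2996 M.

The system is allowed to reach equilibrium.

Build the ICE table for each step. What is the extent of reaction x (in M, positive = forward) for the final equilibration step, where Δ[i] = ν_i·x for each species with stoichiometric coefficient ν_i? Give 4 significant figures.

x = 0.02842 M

Q₀ = 1.473 vs Keq = 7.5140e+04 ⇒ Q<K, forward
Step 1:
                    G           X           L
  Initial     0.08773       6.703      0.2996
  Change     -0.08526    -0.08526     0.02842
  Equil       0.00247       6.618       0.328
  solve Keq expr → x = 0.02842; check Q = 7.5140e+04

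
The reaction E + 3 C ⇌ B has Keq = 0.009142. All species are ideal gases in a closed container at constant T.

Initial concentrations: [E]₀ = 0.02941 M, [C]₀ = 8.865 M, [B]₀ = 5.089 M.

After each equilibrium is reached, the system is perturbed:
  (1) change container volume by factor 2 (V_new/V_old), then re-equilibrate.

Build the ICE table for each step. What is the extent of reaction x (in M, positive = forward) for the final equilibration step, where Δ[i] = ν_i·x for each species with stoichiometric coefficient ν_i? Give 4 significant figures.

x = -0.4799 M

Q₀ = 0.2484 vs Keq = 0.009142 ⇒ Q>K, reverse
Step 1:
                   E          C          B
  I          0.02941      8.865      5.089
  C           0.4478      1.343    -0.4478
  E           0.4772      10.21      4.641
  solve Keq expr → x = -0.4478; check Q = 0.009142
Then change container volume by factor 2 (V_new/V_old).
Step 2:
                   E          C          B
  I           0.2386      5.104      2.321
  C           0.4799       1.44    -0.4799
  E           0.7185      6.544      1.841
  solve Keq expr → x = -0.4799; check Q = 0.009142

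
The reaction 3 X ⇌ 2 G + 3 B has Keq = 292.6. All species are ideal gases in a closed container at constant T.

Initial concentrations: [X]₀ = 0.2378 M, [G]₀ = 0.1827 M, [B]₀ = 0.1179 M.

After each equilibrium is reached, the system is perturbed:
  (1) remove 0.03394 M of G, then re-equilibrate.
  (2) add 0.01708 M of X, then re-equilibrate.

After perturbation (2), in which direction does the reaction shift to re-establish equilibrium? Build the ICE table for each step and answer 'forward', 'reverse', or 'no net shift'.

Q₀ = 0.004068 vs Keq = 292.6 ⇒ Q<K, forward
Step 1:
                    X           G           B
  Initial      0.2378      0.1827      0.1179
  Change      -0.2141      0.1428      0.2141
  Equil       0.02366      0.3255       0.332
  solve Keq expr → x = 0.07138; check Q = 292.6
Then remove 0.03394 M of G.
Step 2:
                    X           G           B
  Initial     0.02366      0.2915       0.332
  Change    -0.001523    0.001015    0.001523
  Equil       0.02214      0.2925      0.3336
  solve Keq expr → x = 5.0769e-04; check Q = 292.6
Then add 0.01708 M of X.
Step 3:
                    X           G           B
  Initial     0.03922      0.2925      0.3336
  Change     -0.01551     0.01034     0.01551
  Equil       0.02371      0.3029      0.3491
  solve Keq expr → x = 0.005169; check Q = 292.6

Direction: forward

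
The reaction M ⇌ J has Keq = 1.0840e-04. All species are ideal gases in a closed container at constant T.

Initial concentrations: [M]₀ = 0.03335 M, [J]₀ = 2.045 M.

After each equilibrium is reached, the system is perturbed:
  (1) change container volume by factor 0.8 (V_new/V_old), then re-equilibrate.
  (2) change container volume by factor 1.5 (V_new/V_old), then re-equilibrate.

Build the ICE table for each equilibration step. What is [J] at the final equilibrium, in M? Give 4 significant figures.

[J]_eq = 1.8772e-04 M

Q₀ = 61.32 vs Keq = 1.0840e-04 ⇒ Q>K, reverse
Step 1:
                  M         J
  init      0.03335     2.045
  Δ           2.045    -2.045
  eq          2.078 2.2527e-04
  solve Keq expr → x = -2.045; check Q = 1.0840e-04
Then change container volume by factor 0.8 (V_new/V_old).
Step 2:
                  M         J
  init        2.598 2.8159e-04
  Δ               0         0
  eq          2.598 2.8159e-04
  solve Keq expr → x = 0; check Q = 1.0840e-04
Then change container volume by factor 1.5 (V_new/V_old).
Step 3:
                  M         J
  init        1.732 1.8772e-04
  Δ               0         0
  eq          1.732 1.8772e-04
  solve Keq expr → x = 0; check Q = 1.0840e-04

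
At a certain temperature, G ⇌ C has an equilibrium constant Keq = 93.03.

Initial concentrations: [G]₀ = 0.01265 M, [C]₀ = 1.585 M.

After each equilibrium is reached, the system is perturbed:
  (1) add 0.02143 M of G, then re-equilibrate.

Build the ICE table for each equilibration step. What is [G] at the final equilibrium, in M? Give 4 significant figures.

Q₀ = 125.3 vs Keq = 93.03 ⇒ Q>K, reverse
Step 1:
                  G         C
  I         0.01265     1.585
  C        0.004341 -0.004341
  E         0.01699     1.581
  solve Keq expr → x = -0.004341; check Q = 93.03
Then add 0.02143 M of G.
Step 2:
                  G         C
  I         0.03842     1.581
  C         -0.0212    0.0212
  E         0.01722     1.602
  solve Keq expr → x = 0.0212; check Q = 93.03

[G]_eq = 0.01722 M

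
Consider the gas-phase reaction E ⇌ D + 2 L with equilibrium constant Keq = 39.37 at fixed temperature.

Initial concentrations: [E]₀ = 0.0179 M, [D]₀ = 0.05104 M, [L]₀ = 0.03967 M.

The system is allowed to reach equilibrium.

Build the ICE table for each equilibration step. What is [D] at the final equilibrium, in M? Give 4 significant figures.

[D]_eq = 0.06893 M

Q₀ = 0.004487 vs Keq = 39.37 ⇒ Q<K, forward
Step 1:
                  E         D         L
  Initial    0.0179   0.05104   0.03967
  Change   -0.01789   0.01789   0.03578
  Equil   9.9670e-06   0.06893   0.07545
  solve Keq expr → x = 0.01789; check Q = 39.37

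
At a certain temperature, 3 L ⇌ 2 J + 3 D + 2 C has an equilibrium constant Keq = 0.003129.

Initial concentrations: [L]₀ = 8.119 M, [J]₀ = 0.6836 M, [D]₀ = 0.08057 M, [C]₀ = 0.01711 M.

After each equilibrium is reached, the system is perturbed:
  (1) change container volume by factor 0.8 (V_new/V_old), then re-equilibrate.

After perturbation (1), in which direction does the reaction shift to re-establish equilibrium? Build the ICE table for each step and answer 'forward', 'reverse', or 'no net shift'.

Direction: reverse

Q₀ = 1.3370e-10 vs Keq = 0.003129 ⇒ Q<K, forward
Step 1:
                    L           J           D           C
  I             8.119      0.6836     0.08057     0.01711
  C            -1.008      0.6719       1.008      0.6719
  E             7.111       1.356       1.088      0.6891
  solve Keq expr → x = 0.336; check Q = 0.003129
Then change container volume by factor 0.8 (V_new/V_old).
Step 2:
                    L           J           D           C
  I             8.889       1.694       1.361      0.8613
  C            0.1727     -0.1151     -0.1727     -0.1151
  E             9.062       1.579       1.188      0.7462
  solve Keq expr → x = -0.05756; check Q = 0.003129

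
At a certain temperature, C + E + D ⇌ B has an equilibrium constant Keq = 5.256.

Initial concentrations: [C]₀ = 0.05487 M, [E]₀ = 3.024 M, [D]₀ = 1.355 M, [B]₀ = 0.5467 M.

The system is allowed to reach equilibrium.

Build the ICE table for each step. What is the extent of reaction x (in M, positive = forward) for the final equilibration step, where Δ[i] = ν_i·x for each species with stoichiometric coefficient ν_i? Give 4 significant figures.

Q₀ = 2.432 vs Keq = 5.256 ⇒ Q<K, forward
Step 1:
                  C         E         D         B
  Initial   0.05487     3.024     1.355    0.5467
  Change   -0.02741  -0.02741  -0.02741   0.02741
  Equil     0.02746     2.997     1.328    0.5741
  solve Keq expr → x = 0.02741; check Q = 5.256

x = 0.02741 M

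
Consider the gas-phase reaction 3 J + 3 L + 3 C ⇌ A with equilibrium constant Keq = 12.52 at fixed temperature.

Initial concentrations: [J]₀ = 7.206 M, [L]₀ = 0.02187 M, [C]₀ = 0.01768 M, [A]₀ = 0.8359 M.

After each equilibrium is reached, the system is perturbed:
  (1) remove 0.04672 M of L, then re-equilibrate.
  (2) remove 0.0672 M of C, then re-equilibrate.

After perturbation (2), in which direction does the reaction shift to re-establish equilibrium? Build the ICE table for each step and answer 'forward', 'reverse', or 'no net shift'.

Q₀ = 3.8644e+07 vs Keq = 12.52 ⇒ Q>K, reverse
Step 1:
                    J           L           C           A
  init          7.206     0.02187     0.01768      0.8359
  Δ            0.2107      0.2107      0.2107    -0.07024
  eq            7.417      0.2326      0.2284      0.7657
  solve Keq expr → x = -0.07024; check Q = 12.52
Then remove 0.04672 M of L.
Step 2:
                    J           L           C           A
  init          7.417      0.1859      0.2284      0.7657
  Δ           0.02357     0.02357     0.02357   -0.007857
  eq             7.44      0.2094       0.252      0.7578
  solve Keq expr → x = -0.007857; check Q = 12.52
Then remove 0.0672 M of C.
Step 3:
                    J           L           C           A
  init           7.44      0.2094      0.1848      0.7578
  Δ           0.03192     0.03192     0.03192    -0.01064
  eq            7.472      0.2414      0.2167      0.7472
  solve Keq expr → x = -0.01064; check Q = 12.52

Direction: reverse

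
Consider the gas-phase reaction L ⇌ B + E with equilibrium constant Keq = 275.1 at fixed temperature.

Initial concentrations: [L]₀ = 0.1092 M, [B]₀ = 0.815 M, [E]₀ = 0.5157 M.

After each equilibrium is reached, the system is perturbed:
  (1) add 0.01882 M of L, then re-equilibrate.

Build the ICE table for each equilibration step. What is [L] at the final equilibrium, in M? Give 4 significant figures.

[L]_eq = 0.002194 M

Q₀ = 3.849 vs Keq = 275.1 ⇒ Q<K, forward
Step 1:
                    L           B           E
  init         0.1092       0.815      0.5157
  Δ           -0.1071      0.1071      0.1071
  eq         0.002088      0.9221      0.6228
  solve Keq expr → x = 0.1071; check Q = 275.1
Then add 0.01882 M of L.
Step 2:
                    L           B           E
  init        0.02091      0.9221      0.6228
  Δ          -0.01871     0.01871     0.01871
  eq         0.002194      0.9408      0.6415
  solve Keq expr → x = 0.01871; check Q = 275.1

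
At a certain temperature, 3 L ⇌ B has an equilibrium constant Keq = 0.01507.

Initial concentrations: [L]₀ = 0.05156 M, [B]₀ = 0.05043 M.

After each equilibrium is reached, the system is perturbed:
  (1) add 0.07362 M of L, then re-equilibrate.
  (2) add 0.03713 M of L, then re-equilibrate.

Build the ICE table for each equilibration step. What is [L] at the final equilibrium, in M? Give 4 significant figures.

[L]_eq = 0.3122 M

Q₀ = 367.9 vs Keq = 0.01507 ⇒ Q>K, reverse
Step 1:
                   L          B
  init       0.05156    0.05043
  Δ           0.1509    -0.0503
  eq          0.2025 1.2509e-04
  solve Keq expr → x = -0.0503; check Q = 0.01507
Then add 0.07362 M of L.
Step 2:
                   L          B
  init        0.2761 1.2509e-04
  Δ       -5.7034e-04 1.9011e-04
  eq          0.2755 3.1521e-04
  solve Keq expr → x = 1.9011e-04; check Q = 0.01507
Then add 0.03713 M of L.
Step 3:
                   L          B
  init        0.3127 3.1521e-04
  Δ       -4.3043e-04 1.4348e-04
  eq          0.3122 4.5868e-04
  solve Keq expr → x = 1.4348e-04; check Q = 0.01507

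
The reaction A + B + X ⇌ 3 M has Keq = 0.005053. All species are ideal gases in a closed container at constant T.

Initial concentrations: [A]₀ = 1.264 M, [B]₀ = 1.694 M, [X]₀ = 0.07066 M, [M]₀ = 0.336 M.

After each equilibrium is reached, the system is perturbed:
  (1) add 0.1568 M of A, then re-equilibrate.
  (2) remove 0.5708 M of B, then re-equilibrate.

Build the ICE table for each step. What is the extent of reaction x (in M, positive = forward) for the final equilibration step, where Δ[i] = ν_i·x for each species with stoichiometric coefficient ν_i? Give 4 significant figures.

x = -0.004558 M

Q₀ = 0.2507 vs Keq = 0.005053 ⇒ Q>K, reverse
Step 1:
                  A         B         X         M
  I           1.264     1.694   0.07066     0.336
  C         0.07219   0.07219   0.07219   -0.2166
  E           1.336     1.766    0.1429    0.1194
  solve Keq expr → x = -0.07219; check Q = 0.005053
Then add 0.1568 M of A.
Step 2:
                  A         B         X         M
  I           1.493     1.766    0.1429    0.1194
  C       -0.001347 -0.001347 -0.001347  0.004041
  E           1.492     1.765    0.1415    0.1235
  solve Keq expr → x = 0.001347; check Q = 0.005053
Then remove 0.5708 M of B.
Step 3:
                  A         B         X         M
  I           1.492     1.194    0.1415    0.1235
  C        0.004558  0.004558  0.004558  -0.01368
  E           1.496     1.199    0.1461    0.1098
  solve Keq expr → x = -0.004558; check Q = 0.005053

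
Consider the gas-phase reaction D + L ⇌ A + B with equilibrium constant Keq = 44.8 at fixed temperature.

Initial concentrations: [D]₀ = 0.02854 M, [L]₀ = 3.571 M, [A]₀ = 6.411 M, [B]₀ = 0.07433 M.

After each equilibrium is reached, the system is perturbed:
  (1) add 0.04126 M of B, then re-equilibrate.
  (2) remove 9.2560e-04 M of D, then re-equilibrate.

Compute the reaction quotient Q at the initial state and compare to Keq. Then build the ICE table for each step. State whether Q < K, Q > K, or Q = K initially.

Q₀ = 4.676; Q < K (proceeds forward)

Q₀ = 4.676 vs Keq = 44.8 ⇒ Q<K, forward
Step 1:
                    D           L           A           B
  Initial     0.02854       3.571       6.411     0.07433
  Change     -0.02454    -0.02454     0.02454     0.02454
  Equil      0.004005       3.546       6.436     0.09887
  solve Keq expr → x = 0.02454; check Q = 44.8
Then add 0.04126 M of B.
Step 2:
                    D           L           A           B
  Initial    0.004005       3.546       6.436      0.1401
  Change     0.001602    0.001602   -0.001602   -0.001602
  Equil      0.005607       3.548       6.434      0.1385
  solve Keq expr → x = -0.001602; check Q = 44.8
Then remove 9.2560e-04 M of D.
Step 3:
                    D           L           A           B
  Initial    0.004681       3.548       6.434      0.1385
  Change   8.8751e-04  8.8751e-04 -8.8751e-04 -8.8751e-04
  Equil      0.005569       3.549       6.433      0.1376
  solve Keq expr → x = -8.8751e-04; check Q = 44.8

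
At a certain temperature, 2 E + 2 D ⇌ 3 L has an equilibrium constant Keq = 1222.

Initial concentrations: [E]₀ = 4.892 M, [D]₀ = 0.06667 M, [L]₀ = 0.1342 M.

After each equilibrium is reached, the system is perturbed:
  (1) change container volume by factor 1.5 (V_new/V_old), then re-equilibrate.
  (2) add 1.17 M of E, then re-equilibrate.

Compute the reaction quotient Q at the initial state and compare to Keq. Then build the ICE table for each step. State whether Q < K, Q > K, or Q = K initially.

Q₀ = 0.02272 vs Keq = 1222 ⇒ Q<K, forward
Step 1:
                    E           D           L
  Initial       4.892     0.06667      0.1342
  Change       -0.066      -0.066       0.099
  Equil         4.826  6.6754e-04      0.2332
  solve Keq expr → x = 0.033; check Q = 1222
Then change container volume by factor 1.5 (V_new/V_old).
Step 2:
                    E           D           L
  Initial       3.217  4.4503e-04      0.1555
  Change   9.9219e-05  9.9219e-05 -1.4883e-04
  Equil         3.217  5.4425e-04      0.1553
  solve Keq expr → x = -4.9609e-05; check Q = 1222
Then add 1.17 M of E.
Step 3:
                    E           D           L
  Initial       4.387  5.4425e-04      0.1553
  Change  -1.4429e-04 -1.4429e-04  2.1643e-04
  Equil         4.387  3.9996e-04      0.1555
  solve Keq expr → x = 7.2144e-05; check Q = 1222

Q₀ = 0.02272; Q < K (proceeds forward)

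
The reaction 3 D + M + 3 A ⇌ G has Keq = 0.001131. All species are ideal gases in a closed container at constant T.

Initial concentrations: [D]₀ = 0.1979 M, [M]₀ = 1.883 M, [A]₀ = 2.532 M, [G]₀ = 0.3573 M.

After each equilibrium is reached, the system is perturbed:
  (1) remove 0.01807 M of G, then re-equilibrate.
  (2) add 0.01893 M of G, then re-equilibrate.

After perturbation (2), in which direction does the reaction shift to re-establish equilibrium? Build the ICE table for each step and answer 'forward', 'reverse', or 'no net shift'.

Direction: reverse

Q₀ = 1.508 vs Keq = 0.001131 ⇒ Q>K, reverse
Step 1:
                   D          M          A          G
  init        0.1979      1.883      2.532     0.3573
  Δ           0.8018     0.2673     0.8018    -0.2673
  eq          0.9997       2.15      3.334    0.09003
  solve Keq expr → x = -0.2673; check Q = 0.001131
Then remove 0.01807 M of G.
Step 2:
                   D          M          A          G
  init        0.9997       2.15      3.334    0.07196
  Δ         -0.02645  -0.008817   -0.02645   0.008817
  eq          0.9733      2.141      3.307    0.08078
  solve Keq expr → x = 0.008817; check Q = 0.001131
Then add 0.01893 M of G.
Step 3:
                   D          M          A          G
  init        0.9733      2.141      3.307    0.09971
  Δ          0.02768   0.009227    0.02768  -0.009227
  eq           1.001      2.151      3.335    0.09048
  solve Keq expr → x = -0.009227; check Q = 0.001131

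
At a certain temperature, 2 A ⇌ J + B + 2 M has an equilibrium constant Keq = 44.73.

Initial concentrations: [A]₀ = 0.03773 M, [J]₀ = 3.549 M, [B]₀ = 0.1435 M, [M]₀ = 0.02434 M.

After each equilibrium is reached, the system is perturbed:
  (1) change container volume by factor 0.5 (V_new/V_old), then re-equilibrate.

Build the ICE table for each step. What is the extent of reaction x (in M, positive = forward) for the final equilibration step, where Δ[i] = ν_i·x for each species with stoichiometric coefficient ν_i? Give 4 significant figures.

x = -0.005051 M

Q₀ = 0.2119 vs Keq = 44.73 ⇒ Q<K, forward
Step 1:
                   A          J          B          M
  Initial    0.03773      3.549     0.1435    0.02434
  Change    -0.03145    0.01572    0.01572    0.03145
  Equil     0.006284      3.565     0.1592    0.05579
  solve Keq expr → x = 0.01572; check Q = 44.73
Then change container volume by factor 0.5 (V_new/V_old).
Step 2:
                   A          J          B          M
  Initial    0.01257      7.129     0.3184     0.1116
  Change      0.0101  -0.005051  -0.005051    -0.0101
  Equil      0.02267      7.124     0.3134     0.1015
  solve Keq expr → x = -0.005051; check Q = 44.73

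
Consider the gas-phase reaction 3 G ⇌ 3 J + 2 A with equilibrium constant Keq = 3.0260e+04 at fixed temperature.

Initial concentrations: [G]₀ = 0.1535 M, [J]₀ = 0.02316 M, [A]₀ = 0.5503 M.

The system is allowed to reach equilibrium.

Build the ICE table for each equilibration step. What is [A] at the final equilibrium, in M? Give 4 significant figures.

[A]_eq = 0.6499 M

Q₀ = 0.00104 vs Keq = 3.0260e+04 ⇒ Q<K, forward
Step 1:
                    G           J           A
  init         0.1535     0.02316      0.5503
  Δ           -0.1493      0.1493     0.09956
  eq         0.004153      0.1725      0.6499
  solve Keq expr → x = 0.04978; check Q = 3.0260e+04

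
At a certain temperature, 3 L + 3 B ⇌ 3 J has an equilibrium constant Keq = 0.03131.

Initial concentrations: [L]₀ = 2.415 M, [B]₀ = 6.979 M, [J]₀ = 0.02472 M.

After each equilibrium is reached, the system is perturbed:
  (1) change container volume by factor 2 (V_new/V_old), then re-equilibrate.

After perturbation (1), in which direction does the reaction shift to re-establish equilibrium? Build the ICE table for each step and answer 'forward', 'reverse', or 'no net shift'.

Direction: reverse

Q₀ = 3.1551e-09 vs Keq = 0.03131 ⇒ Q<K, forward
Step 1:
                    L           B           J
  Initial       2.415       6.979     0.02472
  Change       -1.518      -1.518       1.518
  Equil        0.8966       5.461       1.543
  solve Keq expr → x = 0.5061; check Q = 0.03131
Then change container volume by factor 2 (V_new/V_old).
Step 2:
                    L           B           J
  Initial      0.4483        2.73      0.7716
  Change       0.1872      0.1872     -0.1872
  Equil        0.6355       2.917      0.5844
  solve Keq expr → x = -0.0624; check Q = 0.03131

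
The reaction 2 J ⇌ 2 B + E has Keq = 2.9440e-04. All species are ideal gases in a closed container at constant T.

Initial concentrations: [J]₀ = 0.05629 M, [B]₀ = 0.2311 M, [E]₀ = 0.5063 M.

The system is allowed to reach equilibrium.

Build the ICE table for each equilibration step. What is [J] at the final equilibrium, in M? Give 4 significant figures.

Q₀ = 8.534 vs Keq = 2.9440e-04 ⇒ Q>K, reverse
Step 1:
                  J         B         E
  Initial   0.05629    0.2311    0.5063
  Change     0.2235   -0.2235   -0.1117
  Equil      0.2797  0.007641    0.3946
  solve Keq expr → x = -0.1117; check Q = 2.9440e-04

[J]_eq = 0.2797 M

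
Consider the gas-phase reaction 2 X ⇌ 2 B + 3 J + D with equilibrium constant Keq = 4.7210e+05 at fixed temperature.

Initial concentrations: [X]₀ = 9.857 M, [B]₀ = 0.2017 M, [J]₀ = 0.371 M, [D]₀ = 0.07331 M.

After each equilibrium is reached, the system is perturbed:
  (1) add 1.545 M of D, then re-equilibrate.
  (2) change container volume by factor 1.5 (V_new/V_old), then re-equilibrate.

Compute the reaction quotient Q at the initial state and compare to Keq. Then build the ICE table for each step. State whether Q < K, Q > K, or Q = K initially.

Q₀ = 1.5675e-06 vs Keq = 4.7210e+05 ⇒ Q<K, forward
Step 1:
                   X          B          J          D
  init         9.857     0.2017      0.371    0.07331
  Δ           -8.574      8.574      12.86      4.287
  eq           1.283      8.775      13.23       4.36
  solve Keq expr → x = 4.287; check Q = 4.7210e+05
Then add 1.545 M of D.
Step 2:
                   X          B          J          D
  init         1.283      8.775      13.23      5.905
  Δ            0.142     -0.142     -0.213   -0.07101
  eq           1.426      8.633      13.02      5.834
  solve Keq expr → x = -0.07101; check Q = 4.7210e+05
Then change container volume by factor 1.5 (V_new/V_old).
Step 3:
                   X          B          J          D
  init        0.9503      5.755      8.679      3.889
  Δ          -0.4309     0.4309     0.6463     0.2154
  eq          0.5195      6.186      9.325      4.105
  solve Keq expr → x = 0.2154; check Q = 4.7210e+05

Q₀ = 1.5675e-06; Q < K (proceeds forward)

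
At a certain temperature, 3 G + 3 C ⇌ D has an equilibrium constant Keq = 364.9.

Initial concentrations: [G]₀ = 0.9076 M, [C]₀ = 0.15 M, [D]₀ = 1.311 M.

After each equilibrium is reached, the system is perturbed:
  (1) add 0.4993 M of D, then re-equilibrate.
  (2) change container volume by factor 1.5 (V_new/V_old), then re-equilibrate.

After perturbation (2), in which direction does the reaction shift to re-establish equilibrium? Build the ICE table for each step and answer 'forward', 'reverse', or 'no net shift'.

Direction: reverse

Q₀ = 519.6 vs Keq = 364.9 ⇒ Q>K, reverse
Step 1:
                  G         C         D
  init       0.9076      0.15     1.311
  Δ         0.01567   0.01567 -0.005223
  eq         0.9233    0.1657     1.306
  solve Keq expr → x = -0.005223; check Q = 364.9
Then add 0.4993 M of D.
Step 2:
                  G         C         D
  init       0.9233    0.1657     1.805
  Δ         0.01563   0.01563 -0.005211
  eq         0.9389    0.1813       1.8
  solve Keq expr → x = -0.005211; check Q = 364.9
Then change container volume by factor 1.5 (V_new/V_old).
Step 3:
                  G         C         D
  init       0.6259    0.1209       1.2
  Δ         0.08625   0.08625  -0.02875
  eq         0.7122    0.2071     1.171
  solve Keq expr → x = -0.02875; check Q = 364.9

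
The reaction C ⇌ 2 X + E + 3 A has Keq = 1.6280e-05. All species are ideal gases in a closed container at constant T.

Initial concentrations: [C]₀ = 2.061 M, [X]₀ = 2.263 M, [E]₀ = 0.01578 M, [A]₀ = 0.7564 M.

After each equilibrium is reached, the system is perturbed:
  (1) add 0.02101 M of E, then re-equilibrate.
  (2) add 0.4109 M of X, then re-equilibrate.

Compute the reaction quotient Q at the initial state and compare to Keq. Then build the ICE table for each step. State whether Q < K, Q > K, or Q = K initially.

Q₀ = 0.01697 vs Keq = 1.6280e-05 ⇒ Q>K, reverse
Step 1:
                  C         X         E         A
  Initial     2.061     2.263   0.01578    0.7564
  Change    0.01576  -0.03152  -0.01576  -0.04728
  Equil       2.077     2.231 1.9042e-05    0.7091
  solve Keq expr → x = -0.01576; check Q = 1.6280e-05
Then add 0.02101 M of E.
Step 2:
                  C         X         E         A
  Initial     2.077     2.231   0.02103    0.7091
  Change      0.021  -0.04201    -0.021  -0.06301
  Equil       2.098     2.189 2.6413e-05    0.6461
  solve Keq expr → x = -0.021; check Q = 1.6280e-05
Then add 0.4109 M of X.
Step 3:
                  C         X         E         A
  Initial     2.098       2.6 2.6413e-05    0.6461
  Change  7.6855e-06 -1.5371e-05 -7.6855e-06 -2.3056e-05
  Equil       2.098       2.6 1.8727e-05    0.6461
  solve Keq expr → x = -7.6855e-06; check Q = 1.6280e-05

Q₀ = 0.01697; Q > K (proceeds reverse)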